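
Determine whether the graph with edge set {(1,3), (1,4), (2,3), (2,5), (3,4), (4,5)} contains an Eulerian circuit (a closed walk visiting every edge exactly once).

Step 1: Find the degree of each vertex:
  deg(1) = 2
  deg(2) = 2
  deg(3) = 3
  deg(4) = 3
  deg(5) = 2

Step 2: Count vertices with odd degree:
  Odd-degree vertices: 3, 4 (2 total)

Step 3: Apply Euler's theorem:
  - Eulerian circuit exists iff graph is connected and all vertices have even degree
  - Eulerian path exists iff graph is connected and has 0 or 2 odd-degree vertices

Graph is connected with exactly 2 odd-degree vertices (3, 4).
Eulerian path exists (starting and ending at the odd-degree vertices), but no Eulerian circuit.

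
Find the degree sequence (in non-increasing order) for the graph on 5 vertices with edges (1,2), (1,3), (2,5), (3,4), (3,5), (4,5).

Step 1: Count edges incident to each vertex:
  deg(1) = 2 (neighbors: 2, 3)
  deg(2) = 2 (neighbors: 1, 5)
  deg(3) = 3 (neighbors: 1, 4, 5)
  deg(4) = 2 (neighbors: 3, 5)
  deg(5) = 3 (neighbors: 2, 3, 4)

Step 2: Sort degrees in non-increasing order:
  Degrees: [2, 2, 3, 2, 3] -> sorted: [3, 3, 2, 2, 2]

Degree sequence: [3, 3, 2, 2, 2]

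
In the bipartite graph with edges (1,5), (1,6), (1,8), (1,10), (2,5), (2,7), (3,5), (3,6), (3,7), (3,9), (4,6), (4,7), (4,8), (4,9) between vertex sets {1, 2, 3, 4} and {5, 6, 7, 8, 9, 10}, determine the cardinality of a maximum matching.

Step 1: List the neighbors of each left vertex:
  1: 5, 6, 8, 10
  2: 5, 7
  3: 5, 6, 7, 9
  4: 6, 7, 8, 9

Step 2: Greedily match left vertices, then look for augmenting paths:
  Match 1 -- 5
  Match 2 -- 7
  Match 3 -- 6
  Match 4 -- 8
  No augmenting path remains.

Step 3: Verify this is maximum:
  Matching size 4 = min(|L|, |R|) = min(4, 6), which is an upper bound, so this matching is maximum.

Maximum matching: {(1,5), (2,7), (3,6), (4,8)}
Size: 4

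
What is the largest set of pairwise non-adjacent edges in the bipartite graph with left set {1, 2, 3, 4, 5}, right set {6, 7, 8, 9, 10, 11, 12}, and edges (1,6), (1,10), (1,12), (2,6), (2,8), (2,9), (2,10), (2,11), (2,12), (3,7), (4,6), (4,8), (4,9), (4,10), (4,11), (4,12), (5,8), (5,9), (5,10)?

Step 1: List the neighbors of each left vertex:
  1: 6, 10, 12
  2: 6, 8, 9, 10, 11, 12
  3: 7
  4: 6, 8, 9, 10, 11, 12
  5: 8, 9, 10

Step 2: Greedily match left vertices, then look for augmenting paths:
  Match 1 -- 6
  Match 2 -- 8
  Match 3 -- 7
  Match 4 -- 9
  Match 5 -- 10
  No augmenting path remains.

Step 3: Verify this is maximum:
  Matching size 5 = min(|L|, |R|) = min(5, 7), which is an upper bound, so this matching is maximum.

Maximum matching: {(1,6), (2,8), (3,7), (4,9), (5,10)}
Size: 5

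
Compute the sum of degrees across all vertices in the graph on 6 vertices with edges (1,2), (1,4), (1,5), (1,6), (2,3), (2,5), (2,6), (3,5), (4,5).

Step 1: Count edges incident to each vertex:
  deg(1) = 4 (neighbors: 2, 4, 5, 6)
  deg(2) = 4 (neighbors: 1, 3, 5, 6)
  deg(3) = 2 (neighbors: 2, 5)
  deg(4) = 2 (neighbors: 1, 5)
  deg(5) = 4 (neighbors: 1, 2, 3, 4)
  deg(6) = 2 (neighbors: 1, 2)

Step 2: Sum all degrees:
  4 + 4 + 2 + 2 + 4 + 2 = 18

Verification: sum of degrees = 2 * |E| = 2 * 9 = 18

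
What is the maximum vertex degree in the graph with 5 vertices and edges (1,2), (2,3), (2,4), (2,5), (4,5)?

Step 1: Count edges incident to each vertex:
  deg(1) = 1 (neighbors: 2)
  deg(2) = 4 (neighbors: 1, 3, 4, 5)
  deg(3) = 1 (neighbors: 2)
  deg(4) = 2 (neighbors: 2, 5)
  deg(5) = 2 (neighbors: 2, 4)

Step 2: Find maximum:
  max(1, 4, 1, 2, 2) = 4 (vertex 2)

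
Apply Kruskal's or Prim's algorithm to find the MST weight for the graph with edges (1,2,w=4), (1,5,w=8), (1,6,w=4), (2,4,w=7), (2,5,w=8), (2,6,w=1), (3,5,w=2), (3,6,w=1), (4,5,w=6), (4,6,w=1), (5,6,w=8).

Apply Kruskal's algorithm (sort edges by weight, add if no cycle):

Sorted edges by weight:
  (2,6) w=1
  (3,6) w=1
  (4,6) w=1
  (3,5) w=2
  (1,2) w=4
  (1,6) w=4
  (4,5) w=6
  (2,4) w=7
  (1,5) w=8
  (2,5) w=8
  (5,6) w=8

Add edge (2,6) w=1 -- no cycle. Running total: 1
Add edge (3,6) w=1 -- no cycle. Running total: 2
Add edge (4,6) w=1 -- no cycle. Running total: 3
Add edge (3,5) w=2 -- no cycle. Running total: 5
Add edge (1,2) w=4 -- no cycle. Running total: 9

MST edges: (2,6,w=1), (3,6,w=1), (4,6,w=1), (3,5,w=2), (1,2,w=4)
Total MST weight: 1 + 1 + 1 + 2 + 4 = 9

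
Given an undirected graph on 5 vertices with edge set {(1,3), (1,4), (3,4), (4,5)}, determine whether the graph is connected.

Step 1: Build adjacency list from edges:
  1: 3, 4
  2: (none)
  3: 1, 4
  4: 1, 3, 5
  5: 4

Step 2: Run BFS/DFS from vertex 1:
  Visited: {1, 3, 4, 5}
  Reached 4 of 5 vertices

Step 3: Only 4 of 5 vertices reached. Graph is disconnected.
Connected components: {1, 3, 4, 5}, {2}
Answer: No, the graph is not connected (2 components).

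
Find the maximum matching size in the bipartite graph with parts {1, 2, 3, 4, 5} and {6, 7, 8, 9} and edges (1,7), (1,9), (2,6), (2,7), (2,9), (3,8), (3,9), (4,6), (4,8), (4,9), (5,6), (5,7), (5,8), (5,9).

Step 1: List the neighbors of each left vertex:
  1: 7, 9
  2: 6, 7, 9
  3: 8, 9
  4: 6, 8, 9
  5: 6, 7, 8, 9

Step 2: Greedily match left vertices, then look for augmenting paths:
  Match 1 -- 7
  Match 2 -- 6
  Match 3 -- 8
  Match 4 -- 9
  No augmenting path remains.

Step 3: Verify this is maximum:
  Matching size 4 = min(|L|, |R|) = min(5, 4), which is an upper bound, so this matching is maximum.

Maximum matching: {(1,7), (2,6), (3,8), (4,9)}
Size: 4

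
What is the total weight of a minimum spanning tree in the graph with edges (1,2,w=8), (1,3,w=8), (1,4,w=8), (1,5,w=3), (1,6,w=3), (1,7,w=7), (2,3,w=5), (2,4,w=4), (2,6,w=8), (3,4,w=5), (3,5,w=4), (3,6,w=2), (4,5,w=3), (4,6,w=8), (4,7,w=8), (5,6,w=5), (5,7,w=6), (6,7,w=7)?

Apply Kruskal's algorithm (sort edges by weight, add if no cycle):

Sorted edges by weight:
  (3,6) w=2
  (1,5) w=3
  (1,6) w=3
  (4,5) w=3
  (2,4) w=4
  (3,5) w=4
  (2,3) w=5
  (3,4) w=5
  (5,6) w=5
  (5,7) w=6
  (1,7) w=7
  (6,7) w=7
  (1,4) w=8
  (1,2) w=8
  (1,3) w=8
  (2,6) w=8
  (4,6) w=8
  (4,7) w=8

Add edge (3,6) w=2 -- no cycle. Running total: 2
Add edge (1,5) w=3 -- no cycle. Running total: 5
Add edge (1,6) w=3 -- no cycle. Running total: 8
Add edge (4,5) w=3 -- no cycle. Running total: 11
Add edge (2,4) w=4 -- no cycle. Running total: 15
Skip edge (3,5) w=4 -- would create cycle
Skip edge (2,3) w=5 -- would create cycle
Skip edge (3,4) w=5 -- would create cycle
Skip edge (5,6) w=5 -- would create cycle
Add edge (5,7) w=6 -- no cycle. Running total: 21

MST edges: (3,6,w=2), (1,5,w=3), (1,6,w=3), (4,5,w=3), (2,4,w=4), (5,7,w=6)
Total MST weight: 2 + 3 + 3 + 3 + 4 + 6 = 21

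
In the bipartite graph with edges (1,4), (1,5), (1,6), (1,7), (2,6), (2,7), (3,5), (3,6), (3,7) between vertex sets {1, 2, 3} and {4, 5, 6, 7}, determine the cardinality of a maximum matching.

Step 1: List the neighbors of each left vertex:
  1: 4, 5, 6, 7
  2: 6, 7
  3: 5, 6, 7

Step 2: Greedily match left vertices, then look for augmenting paths:
  Match 1 -- 4
  Match 2 -- 6
  Match 3 -- 5
  No augmenting path remains.

Step 3: Verify this is maximum:
  Matching size 3 = min(|L|, |R|) = min(3, 4), which is an upper bound, so this matching is maximum.

Maximum matching: {(1,4), (2,6), (3,5)}
Size: 3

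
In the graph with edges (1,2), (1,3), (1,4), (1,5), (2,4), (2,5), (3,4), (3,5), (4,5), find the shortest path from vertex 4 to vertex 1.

Step 1: Build adjacency list:
  1: 2, 3, 4, 5
  2: 1, 4, 5
  3: 1, 4, 5
  4: 1, 2, 3, 5
  5: 1, 2, 3, 4

Step 2: BFS from vertex 4 to find shortest path to 1:
  vertex 1 reached at distance 1

Step 3: Shortest path: 4 -> 1
Path length: 1 edge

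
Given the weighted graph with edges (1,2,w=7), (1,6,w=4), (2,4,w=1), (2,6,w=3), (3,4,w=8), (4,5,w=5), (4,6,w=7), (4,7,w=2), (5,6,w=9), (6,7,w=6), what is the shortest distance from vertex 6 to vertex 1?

Step 1: Build adjacency list with weights:
  1: 2(w=7), 6(w=4)
  2: 1(w=7), 4(w=1), 6(w=3)
  3: 4(w=8)
  4: 2(w=1), 3(w=8), 5(w=5), 6(w=7), 7(w=2)
  5: 4(w=5), 6(w=9)
  6: 1(w=4), 2(w=3), 4(w=7), 5(w=9), 7(w=6)
  7: 4(w=2), 6(w=6)

Step 2: Apply Dijkstra's algorithm from vertex 6:
  Visit vertex 6 (distance=0)
    Update dist[1] = 4
    Update dist[2] = 3
    Update dist[4] = 7
    Update dist[5] = 9
    Update dist[7] = 6
  Visit vertex 2 (distance=3)
    Update dist[4] = 4
  Visit vertex 1 (distance=4)

Step 3: Shortest path: 6 -> 1
Total weight: 4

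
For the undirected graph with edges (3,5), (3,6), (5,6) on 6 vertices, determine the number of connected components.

Step 1: Build adjacency list from edges:
  1: (none)
  2: (none)
  3: 5, 6
  4: (none)
  5: 3, 6
  6: 3, 5

Step 2: Run BFS/DFS from vertex 1:
  Visited: {1}
  Reached 1 of 6 vertices

Step 3: Only 1 of 6 vertices reached. Graph is disconnected.
Connected components: {1}, {2}, {3, 5, 6}, {4}
Number of connected components: 4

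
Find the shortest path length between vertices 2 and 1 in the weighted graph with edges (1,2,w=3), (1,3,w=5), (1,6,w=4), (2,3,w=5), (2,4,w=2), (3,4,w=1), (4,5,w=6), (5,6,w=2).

Step 1: Build adjacency list with weights:
  1: 2(w=3), 3(w=5), 6(w=4)
  2: 1(w=3), 3(w=5), 4(w=2)
  3: 1(w=5), 2(w=5), 4(w=1)
  4: 2(w=2), 3(w=1), 5(w=6)
  5: 4(w=6), 6(w=2)
  6: 1(w=4), 5(w=2)

Step 2: Apply Dijkstra's algorithm from vertex 2:
  Visit vertex 2 (distance=0)
    Update dist[1] = 3
    Update dist[3] = 5
    Update dist[4] = 2
  Visit vertex 4 (distance=2)
    Update dist[3] = 3
    Update dist[5] = 8
  Visit vertex 1 (distance=3)
    Update dist[6] = 7

Step 3: Shortest path: 2 -> 1
Total weight: 3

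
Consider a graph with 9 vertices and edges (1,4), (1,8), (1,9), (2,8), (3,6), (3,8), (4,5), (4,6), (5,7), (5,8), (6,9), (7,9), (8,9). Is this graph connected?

Step 1: Build adjacency list from edges:
  1: 4, 8, 9
  2: 8
  3: 6, 8
  4: 1, 5, 6
  5: 4, 7, 8
  6: 3, 4, 9
  7: 5, 9
  8: 1, 2, 3, 5, 9
  9: 1, 6, 7, 8

Step 2: Run BFS/DFS from vertex 1:
  Visited: {1, 4, 8, 9, 5, 6, 2, 3, 7}
  Reached 9 of 9 vertices

Step 3: All 9 vertices reached from vertex 1, so the graph is connected.
Answer: Yes, the graph is connected.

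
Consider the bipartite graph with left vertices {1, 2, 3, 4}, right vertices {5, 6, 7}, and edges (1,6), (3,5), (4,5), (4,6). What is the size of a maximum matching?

Step 1: List the neighbors of each left vertex:
  1: 6
  2: (none)
  3: 5
  4: 5, 6

Step 2: Greedily match left vertices, then look for augmenting paths:
  Match 1 -- 6
  Match 3 -- 5
  No augmenting path remains.

Step 3: Verify this is maximum:
  Matching has size 2. The vertex set {5, 6} covers every edge and has size 2; any matching has at most one edge per cover vertex, so 2 is maximum (König's theorem).

Maximum matching: {(1,6), (3,5)}
Size: 2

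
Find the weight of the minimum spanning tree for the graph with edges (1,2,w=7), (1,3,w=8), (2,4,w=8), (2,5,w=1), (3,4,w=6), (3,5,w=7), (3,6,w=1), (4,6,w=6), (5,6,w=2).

Apply Kruskal's algorithm (sort edges by weight, add if no cycle):

Sorted edges by weight:
  (2,5) w=1
  (3,6) w=1
  (5,6) w=2
  (3,4) w=6
  (4,6) w=6
  (1,2) w=7
  (3,5) w=7
  (1,3) w=8
  (2,4) w=8

Add edge (2,5) w=1 -- no cycle. Running total: 1
Add edge (3,6) w=1 -- no cycle. Running total: 2
Add edge (5,6) w=2 -- no cycle. Running total: 4
Add edge (3,4) w=6 -- no cycle. Running total: 10
Skip edge (4,6) w=6 -- would create cycle
Add edge (1,2) w=7 -- no cycle. Running total: 17

MST edges: (2,5,w=1), (3,6,w=1), (5,6,w=2), (3,4,w=6), (1,2,w=7)
Total MST weight: 1 + 1 + 2 + 6 + 7 = 17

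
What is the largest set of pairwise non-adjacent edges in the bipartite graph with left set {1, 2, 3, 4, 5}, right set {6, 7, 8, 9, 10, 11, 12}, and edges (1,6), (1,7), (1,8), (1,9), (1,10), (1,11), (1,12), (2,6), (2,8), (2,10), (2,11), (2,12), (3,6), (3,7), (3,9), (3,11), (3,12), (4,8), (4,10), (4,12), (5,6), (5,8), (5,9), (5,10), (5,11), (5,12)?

Step 1: List the neighbors of each left vertex:
  1: 6, 7, 8, 9, 10, 11, 12
  2: 6, 8, 10, 11, 12
  3: 6, 7, 9, 11, 12
  4: 8, 10, 12
  5: 6, 8, 9, 10, 11, 12

Step 2: Greedily match left vertices, then look for augmenting paths:
  Match 1 -- 6
  Match 2 -- 8
  Match 3 -- 7
  Match 4 -- 10
  Match 5 -- 9
  No augmenting path remains.

Step 3: Verify this is maximum:
  Matching size 5 = min(|L|, |R|) = min(5, 7), which is an upper bound, so this matching is maximum.

Maximum matching: {(1,6), (2,8), (3,7), (4,10), (5,9)}
Size: 5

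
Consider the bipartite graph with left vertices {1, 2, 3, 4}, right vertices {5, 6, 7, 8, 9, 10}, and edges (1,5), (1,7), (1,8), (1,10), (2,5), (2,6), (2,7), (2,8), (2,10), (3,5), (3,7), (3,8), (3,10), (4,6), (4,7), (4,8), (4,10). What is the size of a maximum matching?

Step 1: List the neighbors of each left vertex:
  1: 5, 7, 8, 10
  2: 5, 6, 7, 8, 10
  3: 5, 7, 8, 10
  4: 6, 7, 8, 10

Step 2: Greedily match left vertices, then look for augmenting paths:
  Match 1 -- 5
  Match 2 -- 6
  Match 3 -- 7
  Match 4 -- 8
  No augmenting path remains.

Step 3: Verify this is maximum:
  Matching size 4 = min(|L|, |R|) = min(4, 6), which is an upper bound, so this matching is maximum.

Maximum matching: {(1,5), (2,6), (3,7), (4,8)}
Size: 4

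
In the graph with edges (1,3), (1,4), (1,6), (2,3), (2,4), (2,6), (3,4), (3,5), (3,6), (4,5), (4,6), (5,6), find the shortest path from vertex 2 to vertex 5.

Step 1: Build adjacency list:
  1: 3, 4, 6
  2: 3, 4, 6
  3: 1, 2, 4, 5, 6
  4: 1, 2, 3, 5, 6
  5: 3, 4, 6
  6: 1, 2, 3, 4, 5

Step 2: BFS from vertex 2 to find shortest path to 5:
  vertex 3 reached at distance 1
  vertex 4 reached at distance 1
  vertex 6 reached at distance 1
  vertex 1 reached at distance 2
  vertex 5 reached at distance 2

Step 3: Shortest path: 2 -> 3 -> 5
Path length: 2 edges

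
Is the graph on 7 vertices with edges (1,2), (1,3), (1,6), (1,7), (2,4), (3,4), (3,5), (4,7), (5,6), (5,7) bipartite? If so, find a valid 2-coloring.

Step 1: Attempt 2-coloring using BFS:
  Start at vertex 1, assign color 0
  Color vertex 2 with color 1 (neighbor of 1)
  Color vertex 3 with color 1 (neighbor of 1)
  Color vertex 6 with color 1 (neighbor of 1)
  Color vertex 7 with color 1 (neighbor of 1)
  Color vertex 4 with color 0 (neighbor of 2)
  Color vertex 5 with color 0 (neighbor of 3)

Step 2: 2-coloring succeeded. No conflicts found.
  Set A (color 0): {1, 4, 5}
  Set B (color 1): {2, 3, 6, 7}

The graph is bipartite with partition {1, 4, 5}, {2, 3, 6, 7}.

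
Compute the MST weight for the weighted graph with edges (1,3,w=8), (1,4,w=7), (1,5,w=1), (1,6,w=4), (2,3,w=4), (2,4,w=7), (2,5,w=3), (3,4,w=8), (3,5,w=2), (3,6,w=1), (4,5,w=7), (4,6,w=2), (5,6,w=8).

Apply Kruskal's algorithm (sort edges by weight, add if no cycle):

Sorted edges by weight:
  (1,5) w=1
  (3,6) w=1
  (3,5) w=2
  (4,6) w=2
  (2,5) w=3
  (1,6) w=4
  (2,3) w=4
  (1,4) w=7
  (2,4) w=7
  (4,5) w=7
  (1,3) w=8
  (3,4) w=8
  (5,6) w=8

Add edge (1,5) w=1 -- no cycle. Running total: 1
Add edge (3,6) w=1 -- no cycle. Running total: 2
Add edge (3,5) w=2 -- no cycle. Running total: 4
Add edge (4,6) w=2 -- no cycle. Running total: 6
Add edge (2,5) w=3 -- no cycle. Running total: 9

MST edges: (1,5,w=1), (3,6,w=1), (3,5,w=2), (4,6,w=2), (2,5,w=3)
Total MST weight: 1 + 1 + 2 + 2 + 3 = 9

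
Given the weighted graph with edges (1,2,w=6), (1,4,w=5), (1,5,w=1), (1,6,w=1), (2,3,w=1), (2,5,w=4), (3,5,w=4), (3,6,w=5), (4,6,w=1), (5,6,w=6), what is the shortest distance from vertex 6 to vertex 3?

Step 1: Build adjacency list with weights:
  1: 2(w=6), 4(w=5), 5(w=1), 6(w=1)
  2: 1(w=6), 3(w=1), 5(w=4)
  3: 2(w=1), 5(w=4), 6(w=5)
  4: 1(w=5), 6(w=1)
  5: 1(w=1), 2(w=4), 3(w=4), 6(w=6)
  6: 1(w=1), 3(w=5), 4(w=1), 5(w=6)

Step 2: Apply Dijkstra's algorithm from vertex 6:
  Visit vertex 6 (distance=0)
    Update dist[1] = 1
    Update dist[3] = 5
    Update dist[4] = 1
    Update dist[5] = 6
  Visit vertex 1 (distance=1)
    Update dist[2] = 7
    Update dist[5] = 2
  Visit vertex 4 (distance=1)
  Visit vertex 5 (distance=2)
    Update dist[2] = 6
  Visit vertex 3 (distance=5)

Step 3: Shortest path: 6 -> 3
Total weight: 5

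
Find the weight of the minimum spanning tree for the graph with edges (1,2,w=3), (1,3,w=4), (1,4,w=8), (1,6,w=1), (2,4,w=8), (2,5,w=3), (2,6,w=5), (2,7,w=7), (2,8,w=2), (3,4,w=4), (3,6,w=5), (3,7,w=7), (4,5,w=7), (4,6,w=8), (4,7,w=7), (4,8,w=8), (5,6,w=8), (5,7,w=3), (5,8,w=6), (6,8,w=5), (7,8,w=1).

Apply Kruskal's algorithm (sort edges by weight, add if no cycle):

Sorted edges by weight:
  (1,6) w=1
  (7,8) w=1
  (2,8) w=2
  (1,2) w=3
  (2,5) w=3
  (5,7) w=3
  (1,3) w=4
  (3,4) w=4
  (2,6) w=5
  (3,6) w=5
  (6,8) w=5
  (5,8) w=6
  (2,7) w=7
  (3,7) w=7
  (4,5) w=7
  (4,7) w=7
  (1,4) w=8
  (2,4) w=8
  (4,8) w=8
  (4,6) w=8
  (5,6) w=8

Add edge (1,6) w=1 -- no cycle. Running total: 1
Add edge (7,8) w=1 -- no cycle. Running total: 2
Add edge (2,8) w=2 -- no cycle. Running total: 4
Add edge (1,2) w=3 -- no cycle. Running total: 7
Add edge (2,5) w=3 -- no cycle. Running total: 10
Skip edge (5,7) w=3 -- would create cycle
Add edge (1,3) w=4 -- no cycle. Running total: 14
Add edge (3,4) w=4 -- no cycle. Running total: 18

MST edges: (1,6,w=1), (7,8,w=1), (2,8,w=2), (1,2,w=3), (2,5,w=3), (1,3,w=4), (3,4,w=4)
Total MST weight: 1 + 1 + 2 + 3 + 3 + 4 + 4 = 18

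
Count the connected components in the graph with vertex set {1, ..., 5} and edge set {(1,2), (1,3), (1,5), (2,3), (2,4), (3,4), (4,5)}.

Step 1: Build adjacency list from edges:
  1: 2, 3, 5
  2: 1, 3, 4
  3: 1, 2, 4
  4: 2, 3, 5
  5: 1, 4

Step 2: Run BFS/DFS from vertex 1:
  Visited: {1, 2, 3, 5, 4}
  Reached 5 of 5 vertices

Step 3: All 5 vertices reached from vertex 1, so the graph is connected.
Number of connected components: 1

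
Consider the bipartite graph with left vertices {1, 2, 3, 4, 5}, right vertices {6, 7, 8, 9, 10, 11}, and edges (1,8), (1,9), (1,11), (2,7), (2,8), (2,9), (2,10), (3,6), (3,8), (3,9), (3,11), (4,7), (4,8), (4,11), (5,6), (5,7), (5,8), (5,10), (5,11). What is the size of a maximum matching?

Step 1: List the neighbors of each left vertex:
  1: 8, 9, 11
  2: 7, 8, 9, 10
  3: 6, 8, 9, 11
  4: 7, 8, 11
  5: 6, 7, 8, 10, 11

Step 2: Greedily match left vertices, then look for augmenting paths:
  Match 1 -- 8
  Match 2 -- 7
  Match 3 -- 6
  Match 4 -- 11
  Match 5 -- 10
  No augmenting path remains.

Step 3: Verify this is maximum:
  Matching size 5 = min(|L|, |R|) = min(5, 6), which is an upper bound, so this matching is maximum.

Maximum matching: {(1,8), (2,7), (3,6), (4,11), (5,10)}
Size: 5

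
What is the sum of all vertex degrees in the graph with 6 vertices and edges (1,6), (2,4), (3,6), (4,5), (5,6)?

Step 1: Count edges incident to each vertex:
  deg(1) = 1 (neighbors: 6)
  deg(2) = 1 (neighbors: 4)
  deg(3) = 1 (neighbors: 6)
  deg(4) = 2 (neighbors: 2, 5)
  deg(5) = 2 (neighbors: 4, 6)
  deg(6) = 3 (neighbors: 1, 3, 5)

Step 2: Sum all degrees:
  1 + 1 + 1 + 2 + 2 + 3 = 10

Verification: sum of degrees = 2 * |E| = 2 * 5 = 10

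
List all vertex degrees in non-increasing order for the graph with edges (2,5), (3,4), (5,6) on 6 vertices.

Step 1: Count edges incident to each vertex:
  deg(1) = 0 (neighbors: none)
  deg(2) = 1 (neighbors: 5)
  deg(3) = 1 (neighbors: 4)
  deg(4) = 1 (neighbors: 3)
  deg(5) = 2 (neighbors: 2, 6)
  deg(6) = 1 (neighbors: 5)

Step 2: Sort degrees in non-increasing order:
  Degrees: [0, 1, 1, 1, 2, 1] -> sorted: [2, 1, 1, 1, 1, 0]

Degree sequence: [2, 1, 1, 1, 1, 0]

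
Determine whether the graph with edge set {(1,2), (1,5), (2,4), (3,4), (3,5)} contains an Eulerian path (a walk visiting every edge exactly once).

Step 1: Find the degree of each vertex:
  deg(1) = 2
  deg(2) = 2
  deg(3) = 2
  deg(4) = 2
  deg(5) = 2

Step 2: Count vertices with odd degree:
  All vertices have even degree (0 odd-degree vertices)

Step 3: Apply Euler's theorem:
  - Eulerian circuit exists iff graph is connected and all vertices have even degree
  - Eulerian path exists iff graph is connected and has 0 or 2 odd-degree vertices

Graph is connected with 0 odd-degree vertices.
Both Eulerian circuit and Eulerian path exist.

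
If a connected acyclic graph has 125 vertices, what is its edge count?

A tree on n vertices always has exactly n - 1 edges.
For n = 125: edges = 125 - 1 = 124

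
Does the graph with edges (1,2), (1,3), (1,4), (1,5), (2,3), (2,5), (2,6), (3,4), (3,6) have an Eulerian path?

Step 1: Find the degree of each vertex:
  deg(1) = 4
  deg(2) = 4
  deg(3) = 4
  deg(4) = 2
  deg(5) = 2
  deg(6) = 2

Step 2: Count vertices with odd degree:
  All vertices have even degree (0 odd-degree vertices)

Step 3: Apply Euler's theorem:
  - Eulerian circuit exists iff graph is connected and all vertices have even degree
  - Eulerian path exists iff graph is connected and has 0 or 2 odd-degree vertices

Graph is connected with 0 odd-degree vertices.
Both Eulerian circuit and Eulerian path exist.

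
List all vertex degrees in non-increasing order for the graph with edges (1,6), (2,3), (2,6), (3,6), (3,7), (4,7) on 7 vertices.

Step 1: Count edges incident to each vertex:
  deg(1) = 1 (neighbors: 6)
  deg(2) = 2 (neighbors: 3, 6)
  deg(3) = 3 (neighbors: 2, 6, 7)
  deg(4) = 1 (neighbors: 7)
  deg(5) = 0 (neighbors: none)
  deg(6) = 3 (neighbors: 1, 2, 3)
  deg(7) = 2 (neighbors: 3, 4)

Step 2: Sort degrees in non-increasing order:
  Degrees: [1, 2, 3, 1, 0, 3, 2] -> sorted: [3, 3, 2, 2, 1, 1, 0]

Degree sequence: [3, 3, 2, 2, 1, 1, 0]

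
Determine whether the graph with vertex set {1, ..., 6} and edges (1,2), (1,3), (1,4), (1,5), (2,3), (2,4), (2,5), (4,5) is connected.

Step 1: Build adjacency list from edges:
  1: 2, 3, 4, 5
  2: 1, 3, 4, 5
  3: 1, 2
  4: 1, 2, 5
  5: 1, 2, 4
  6: (none)

Step 2: Run BFS/DFS from vertex 1:
  Visited: {1, 2, 3, 4, 5}
  Reached 5 of 6 vertices

Step 3: Only 5 of 6 vertices reached. Graph is disconnected.
Connected components: {1, 2, 3, 4, 5}, {6}
Answer: No, the graph is not connected (2 components).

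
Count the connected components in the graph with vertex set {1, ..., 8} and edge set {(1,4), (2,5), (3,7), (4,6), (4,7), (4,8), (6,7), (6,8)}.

Step 1: Build adjacency list from edges:
  1: 4
  2: 5
  3: 7
  4: 1, 6, 7, 8
  5: 2
  6: 4, 7, 8
  7: 3, 4, 6
  8: 4, 6

Step 2: Run BFS/DFS from vertex 1:
  Visited: {1, 4, 6, 7, 8, 3}
  Reached 6 of 8 vertices

Step 3: Only 6 of 8 vertices reached. Graph is disconnected.
Connected components: {1, 3, 4, 6, 7, 8}, {2, 5}
Number of connected components: 2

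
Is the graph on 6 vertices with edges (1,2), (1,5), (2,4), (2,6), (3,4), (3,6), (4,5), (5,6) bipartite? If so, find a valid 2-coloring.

Step 1: Attempt 2-coloring using BFS:
  Start at vertex 1, assign color 0
  Color vertex 2 with color 1 (neighbor of 1)
  Color vertex 5 with color 1 (neighbor of 1)
  Color vertex 4 with color 0 (neighbor of 2)
  Color vertex 6 with color 0 (neighbor of 2)
  Color vertex 3 with color 1 (neighbor of 4)

Step 2: 2-coloring succeeded. No conflicts found.
  Set A (color 0): {1, 4, 6}
  Set B (color 1): {2, 3, 5}

The graph is bipartite with partition {1, 4, 6}, {2, 3, 5}.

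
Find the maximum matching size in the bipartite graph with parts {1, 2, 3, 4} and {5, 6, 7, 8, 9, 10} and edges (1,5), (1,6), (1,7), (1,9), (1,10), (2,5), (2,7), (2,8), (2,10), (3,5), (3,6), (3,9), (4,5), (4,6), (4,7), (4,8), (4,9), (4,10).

Step 1: List the neighbors of each left vertex:
  1: 5, 6, 7, 9, 10
  2: 5, 7, 8, 10
  3: 5, 6, 9
  4: 5, 6, 7, 8, 9, 10

Step 2: Greedily match left vertices, then look for augmenting paths:
  Match 1 -- 5
  Match 2 -- 7
  Match 3 -- 6
  Match 4 -- 8
  No augmenting path remains.

Step 3: Verify this is maximum:
  Matching size 4 = min(|L|, |R|) = min(4, 6), which is an upper bound, so this matching is maximum.

Maximum matching: {(1,5), (2,7), (3,6), (4,8)}
Size: 4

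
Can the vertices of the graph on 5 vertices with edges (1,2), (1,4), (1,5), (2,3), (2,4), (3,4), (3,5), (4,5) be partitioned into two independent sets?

Step 1: Attempt 2-coloring using BFS:
  Start at vertex 1, assign color 0
  Color vertex 2 with color 1 (neighbor of 1)
  Color vertex 4 with color 1 (neighbor of 1)
  Color vertex 5 with color 1 (neighbor of 1)
  Color vertex 3 with color 0 (neighbor of 2)

Step 2: Conflict found! Vertices 2 and 4 are adjacent but have the same color.
This means the graph contains an odd cycle.

The graph is NOT bipartite.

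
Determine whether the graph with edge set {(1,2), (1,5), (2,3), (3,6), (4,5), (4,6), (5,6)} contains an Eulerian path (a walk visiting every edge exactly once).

Step 1: Find the degree of each vertex:
  deg(1) = 2
  deg(2) = 2
  deg(3) = 2
  deg(4) = 2
  deg(5) = 3
  deg(6) = 3

Step 2: Count vertices with odd degree:
  Odd-degree vertices: 5, 6 (2 total)

Step 3: Apply Euler's theorem:
  - Eulerian circuit exists iff graph is connected and all vertices have even degree
  - Eulerian path exists iff graph is connected and has 0 or 2 odd-degree vertices

Graph is connected with exactly 2 odd-degree vertices (5, 6).
Eulerian path exists (starting and ending at the odd-degree vertices), but no Eulerian circuit.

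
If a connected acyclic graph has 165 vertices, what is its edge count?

A tree on n vertices always has exactly n - 1 edges.
For n = 165: edges = 165 - 1 = 164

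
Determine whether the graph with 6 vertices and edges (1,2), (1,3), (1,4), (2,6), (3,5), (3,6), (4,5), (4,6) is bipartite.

Step 1: Attempt 2-coloring using BFS:
  Start at vertex 1, assign color 0
  Color vertex 2 with color 1 (neighbor of 1)
  Color vertex 3 with color 1 (neighbor of 1)
  Color vertex 4 with color 1 (neighbor of 1)
  Color vertex 6 with color 0 (neighbor of 2)
  Color vertex 5 with color 0 (neighbor of 3)

Step 2: 2-coloring succeeded. No conflicts found.
  Set A (color 0): {1, 5, 6}
  Set B (color 1): {2, 3, 4}

The graph is bipartite with partition {1, 5, 6}, {2, 3, 4}.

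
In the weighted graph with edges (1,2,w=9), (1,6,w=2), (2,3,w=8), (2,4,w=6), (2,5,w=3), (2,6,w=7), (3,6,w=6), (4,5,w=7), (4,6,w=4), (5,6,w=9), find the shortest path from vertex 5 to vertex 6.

Step 1: Build adjacency list with weights:
  1: 2(w=9), 6(w=2)
  2: 1(w=9), 3(w=8), 4(w=6), 5(w=3), 6(w=7)
  3: 2(w=8), 6(w=6)
  4: 2(w=6), 5(w=7), 6(w=4)
  5: 2(w=3), 4(w=7), 6(w=9)
  6: 1(w=2), 2(w=7), 3(w=6), 4(w=4), 5(w=9)

Step 2: Apply Dijkstra's algorithm from vertex 5:
  Visit vertex 5 (distance=0)
    Update dist[2] = 3
    Update dist[4] = 7
    Update dist[6] = 9
  Visit vertex 2 (distance=3)
    Update dist[1] = 12
    Update dist[3] = 11
  Visit vertex 4 (distance=7)
  Visit vertex 6 (distance=9)
    Update dist[1] = 11

Step 3: Shortest path: 5 -> 6
Total weight: 9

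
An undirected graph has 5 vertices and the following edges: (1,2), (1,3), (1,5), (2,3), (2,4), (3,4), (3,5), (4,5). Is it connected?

Step 1: Build adjacency list from edges:
  1: 2, 3, 5
  2: 1, 3, 4
  3: 1, 2, 4, 5
  4: 2, 3, 5
  5: 1, 3, 4

Step 2: Run BFS/DFS from vertex 1:
  Visited: {1, 2, 3, 5, 4}
  Reached 5 of 5 vertices

Step 3: All 5 vertices reached from vertex 1, so the graph is connected.
Answer: Yes, the graph is connected.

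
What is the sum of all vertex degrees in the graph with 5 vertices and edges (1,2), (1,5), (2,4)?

Step 1: Count edges incident to each vertex:
  deg(1) = 2 (neighbors: 2, 5)
  deg(2) = 2 (neighbors: 1, 4)
  deg(3) = 0 (neighbors: none)
  deg(4) = 1 (neighbors: 2)
  deg(5) = 1 (neighbors: 1)

Step 2: Sum all degrees:
  2 + 2 + 0 + 1 + 1 = 6

Verification: sum of degrees = 2 * |E| = 2 * 3 = 6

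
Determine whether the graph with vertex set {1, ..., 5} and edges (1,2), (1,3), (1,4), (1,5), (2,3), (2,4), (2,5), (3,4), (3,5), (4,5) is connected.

Step 1: Build adjacency list from edges:
  1: 2, 3, 4, 5
  2: 1, 3, 4, 5
  3: 1, 2, 4, 5
  4: 1, 2, 3, 5
  5: 1, 2, 3, 4

Step 2: Run BFS/DFS from vertex 1:
  Visited: {1, 2, 3, 4, 5}
  Reached 5 of 5 vertices

Step 3: All 5 vertices reached from vertex 1, so the graph is connected.
Answer: Yes, the graph is connected.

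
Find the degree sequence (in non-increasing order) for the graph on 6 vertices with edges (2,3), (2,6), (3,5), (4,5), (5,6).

Step 1: Count edges incident to each vertex:
  deg(1) = 0 (neighbors: none)
  deg(2) = 2 (neighbors: 3, 6)
  deg(3) = 2 (neighbors: 2, 5)
  deg(4) = 1 (neighbors: 5)
  deg(5) = 3 (neighbors: 3, 4, 6)
  deg(6) = 2 (neighbors: 2, 5)

Step 2: Sort degrees in non-increasing order:
  Degrees: [0, 2, 2, 1, 3, 2] -> sorted: [3, 2, 2, 2, 1, 0]

Degree sequence: [3, 2, 2, 2, 1, 0]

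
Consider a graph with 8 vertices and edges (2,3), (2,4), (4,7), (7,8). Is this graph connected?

Step 1: Build adjacency list from edges:
  1: (none)
  2: 3, 4
  3: 2
  4: 2, 7
  5: (none)
  6: (none)
  7: 4, 8
  8: 7

Step 2: Run BFS/DFS from vertex 1:
  Visited: {1}
  Reached 1 of 8 vertices

Step 3: Only 1 of 8 vertices reached. Graph is disconnected.
Connected components: {1}, {2, 3, 4, 7, 8}, {5}, {6}
Answer: No, the graph is not connected (4 components).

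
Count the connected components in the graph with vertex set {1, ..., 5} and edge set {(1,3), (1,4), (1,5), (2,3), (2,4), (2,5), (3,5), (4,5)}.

Step 1: Build adjacency list from edges:
  1: 3, 4, 5
  2: 3, 4, 5
  3: 1, 2, 5
  4: 1, 2, 5
  5: 1, 2, 3, 4

Step 2: Run BFS/DFS from vertex 1:
  Visited: {1, 3, 4, 5, 2}
  Reached 5 of 5 vertices

Step 3: All 5 vertices reached from vertex 1, so the graph is connected.
Number of connected components: 1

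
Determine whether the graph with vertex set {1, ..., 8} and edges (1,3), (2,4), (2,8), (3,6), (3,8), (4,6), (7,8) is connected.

Step 1: Build adjacency list from edges:
  1: 3
  2: 4, 8
  3: 1, 6, 8
  4: 2, 6
  5: (none)
  6: 3, 4
  7: 8
  8: 2, 3, 7

Step 2: Run BFS/DFS from vertex 1:
  Visited: {1, 3, 6, 8, 4, 2, 7}
  Reached 7 of 8 vertices

Step 3: Only 7 of 8 vertices reached. Graph is disconnected.
Connected components: {1, 2, 3, 4, 6, 7, 8}, {5}
Answer: No, the graph is not connected (2 components).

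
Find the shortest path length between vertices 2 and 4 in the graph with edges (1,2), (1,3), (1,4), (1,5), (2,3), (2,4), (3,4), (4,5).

Step 1: Build adjacency list:
  1: 2, 3, 4, 5
  2: 1, 3, 4
  3: 1, 2, 4
  4: 1, 2, 3, 5
  5: 1, 4

Step 2: BFS from vertex 2 to find shortest path to 4:
  vertex 1 reached at distance 1
  vertex 3 reached at distance 1
  vertex 4 reached at distance 1

Step 3: Shortest path: 2 -> 4
Path length: 1 edge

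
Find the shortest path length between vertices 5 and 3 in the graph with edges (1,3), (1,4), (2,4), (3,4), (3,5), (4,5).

Step 1: Build adjacency list:
  1: 3, 4
  2: 4
  3: 1, 4, 5
  4: 1, 2, 3, 5
  5: 3, 4

Step 2: BFS from vertex 5 to find shortest path to 3:
  vertex 3 reached at distance 1

Step 3: Shortest path: 5 -> 3
Path length: 1 edge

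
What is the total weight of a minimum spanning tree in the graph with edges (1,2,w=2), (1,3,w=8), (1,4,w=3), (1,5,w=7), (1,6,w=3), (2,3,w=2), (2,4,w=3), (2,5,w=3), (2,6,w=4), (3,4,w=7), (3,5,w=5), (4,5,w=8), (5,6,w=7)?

Apply Kruskal's algorithm (sort edges by weight, add if no cycle):

Sorted edges by weight:
  (1,2) w=2
  (2,3) w=2
  (1,6) w=3
  (1,4) w=3
  (2,5) w=3
  (2,4) w=3
  (2,6) w=4
  (3,5) w=5
  (1,5) w=7
  (3,4) w=7
  (5,6) w=7
  (1,3) w=8
  (4,5) w=8

Add edge (1,2) w=2 -- no cycle. Running total: 2
Add edge (2,3) w=2 -- no cycle. Running total: 4
Add edge (1,6) w=3 -- no cycle. Running total: 7
Add edge (1,4) w=3 -- no cycle. Running total: 10
Add edge (2,5) w=3 -- no cycle. Running total: 13

MST edges: (1,2,w=2), (2,3,w=2), (1,6,w=3), (1,4,w=3), (2,5,w=3)
Total MST weight: 2 + 2 + 3 + 3 + 3 = 13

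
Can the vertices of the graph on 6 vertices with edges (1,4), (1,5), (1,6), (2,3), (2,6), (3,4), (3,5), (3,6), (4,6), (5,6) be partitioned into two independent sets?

Step 1: Attempt 2-coloring using BFS:
  Start at vertex 1, assign color 0
  Color vertex 4 with color 1 (neighbor of 1)
  Color vertex 5 with color 1 (neighbor of 1)
  Color vertex 6 with color 1 (neighbor of 1)
  Color vertex 3 with color 0 (neighbor of 4)

Step 2: Conflict found! Vertices 4 and 6 are adjacent but have the same color.
This means the graph contains an odd cycle.

The graph is NOT bipartite.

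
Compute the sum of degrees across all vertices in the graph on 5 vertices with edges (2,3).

Step 1: Count edges incident to each vertex:
  deg(1) = 0 (neighbors: none)
  deg(2) = 1 (neighbors: 3)
  deg(3) = 1 (neighbors: 2)
  deg(4) = 0 (neighbors: none)
  deg(5) = 0 (neighbors: none)

Step 2: Sum all degrees:
  0 + 1 + 1 + 0 + 0 = 2

Verification: sum of degrees = 2 * |E| = 2 * 1 = 2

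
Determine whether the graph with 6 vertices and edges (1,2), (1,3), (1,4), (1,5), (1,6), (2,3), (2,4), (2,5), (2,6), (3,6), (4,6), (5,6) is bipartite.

Step 1: Attempt 2-coloring using BFS:
  Start at vertex 1, assign color 0
  Color vertex 2 with color 1 (neighbor of 1)
  Color vertex 3 with color 1 (neighbor of 1)
  Color vertex 4 with color 1 (neighbor of 1)
  Color vertex 5 with color 1 (neighbor of 1)
  Color vertex 6 with color 1 (neighbor of 1)

Step 2: Conflict found! Vertices 2 and 3 are adjacent but have the same color.
This means the graph contains an odd cycle.

The graph is NOT bipartite.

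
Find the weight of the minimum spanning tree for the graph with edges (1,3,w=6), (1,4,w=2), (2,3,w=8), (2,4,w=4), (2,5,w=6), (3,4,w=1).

Apply Kruskal's algorithm (sort edges by weight, add if no cycle):

Sorted edges by weight:
  (3,4) w=1
  (1,4) w=2
  (2,4) w=4
  (1,3) w=6
  (2,5) w=6
  (2,3) w=8

Add edge (3,4) w=1 -- no cycle. Running total: 1
Add edge (1,4) w=2 -- no cycle. Running total: 3
Add edge (2,4) w=4 -- no cycle. Running total: 7
Skip edge (1,3) w=6 -- would create cycle
Add edge (2,5) w=6 -- no cycle. Running total: 13

MST edges: (3,4,w=1), (1,4,w=2), (2,4,w=4), (2,5,w=6)
Total MST weight: 1 + 2 + 4 + 6 = 13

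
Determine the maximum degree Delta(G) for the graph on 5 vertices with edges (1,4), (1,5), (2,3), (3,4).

Step 1: Count edges incident to each vertex:
  deg(1) = 2 (neighbors: 4, 5)
  deg(2) = 1 (neighbors: 3)
  deg(3) = 2 (neighbors: 2, 4)
  deg(4) = 2 (neighbors: 1, 3)
  deg(5) = 1 (neighbors: 1)

Step 2: Find maximum:
  max(2, 1, 2, 2, 1) = 2 (vertex 1)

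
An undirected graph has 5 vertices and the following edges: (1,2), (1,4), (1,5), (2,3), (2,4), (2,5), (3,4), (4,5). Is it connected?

Step 1: Build adjacency list from edges:
  1: 2, 4, 5
  2: 1, 3, 4, 5
  3: 2, 4
  4: 1, 2, 3, 5
  5: 1, 2, 4

Step 2: Run BFS/DFS from vertex 1:
  Visited: {1, 2, 4, 5, 3}
  Reached 5 of 5 vertices

Step 3: All 5 vertices reached from vertex 1, so the graph is connected.
Answer: Yes, the graph is connected.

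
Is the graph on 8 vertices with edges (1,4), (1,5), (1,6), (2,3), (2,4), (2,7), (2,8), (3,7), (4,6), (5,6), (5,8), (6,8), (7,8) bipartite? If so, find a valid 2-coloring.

Step 1: Attempt 2-coloring using BFS:
  Start at vertex 1, assign color 0
  Color vertex 4 with color 1 (neighbor of 1)
  Color vertex 5 with color 1 (neighbor of 1)
  Color vertex 6 with color 1 (neighbor of 1)
  Color vertex 2 with color 0 (neighbor of 4)

Step 2: Conflict found! Vertices 4 and 6 are adjacent but have the same color.
This means the graph contains an odd cycle.

The graph is NOT bipartite.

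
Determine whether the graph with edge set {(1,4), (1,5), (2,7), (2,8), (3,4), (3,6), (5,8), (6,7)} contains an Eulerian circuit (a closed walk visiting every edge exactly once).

Step 1: Find the degree of each vertex:
  deg(1) = 2
  deg(2) = 2
  deg(3) = 2
  deg(4) = 2
  deg(5) = 2
  deg(6) = 2
  deg(7) = 2
  deg(8) = 2

Step 2: Count vertices with odd degree:
  All vertices have even degree (0 odd-degree vertices)

Step 3: Apply Euler's theorem:
  - Eulerian circuit exists iff graph is connected and all vertices have even degree
  - Eulerian path exists iff graph is connected and has 0 or 2 odd-degree vertices

Graph is connected with 0 odd-degree vertices.
Both Eulerian circuit and Eulerian path exist.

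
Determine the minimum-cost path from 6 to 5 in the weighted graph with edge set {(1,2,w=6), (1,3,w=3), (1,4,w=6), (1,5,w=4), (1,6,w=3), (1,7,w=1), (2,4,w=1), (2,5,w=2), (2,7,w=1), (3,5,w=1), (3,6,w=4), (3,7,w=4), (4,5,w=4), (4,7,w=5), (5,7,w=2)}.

Step 1: Build adjacency list with weights:
  1: 2(w=6), 3(w=3), 4(w=6), 5(w=4), 6(w=3), 7(w=1)
  2: 1(w=6), 4(w=1), 5(w=2), 7(w=1)
  3: 1(w=3), 5(w=1), 6(w=4), 7(w=4)
  4: 1(w=6), 2(w=1), 5(w=4), 7(w=5)
  5: 1(w=4), 2(w=2), 3(w=1), 4(w=4), 7(w=2)
  6: 1(w=3), 3(w=4)
  7: 1(w=1), 2(w=1), 3(w=4), 4(w=5), 5(w=2)

Step 2: Apply Dijkstra's algorithm from vertex 6:
  Visit vertex 6 (distance=0)
    Update dist[1] = 3
    Update dist[3] = 4
  Visit vertex 1 (distance=3)
    Update dist[2] = 9
    Update dist[4] = 9
    Update dist[5] = 7
    Update dist[7] = 4
  Visit vertex 3 (distance=4)
    Update dist[5] = 5
  Visit vertex 7 (distance=4)
    Update dist[2] = 5
  Visit vertex 2 (distance=5)
    Update dist[4] = 6
  Visit vertex 5 (distance=5)

Step 3: Shortest path: 6 -> 3 -> 5
Total weight: 4 + 1 = 5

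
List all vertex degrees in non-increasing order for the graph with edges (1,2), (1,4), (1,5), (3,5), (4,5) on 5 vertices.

Step 1: Count edges incident to each vertex:
  deg(1) = 3 (neighbors: 2, 4, 5)
  deg(2) = 1 (neighbors: 1)
  deg(3) = 1 (neighbors: 5)
  deg(4) = 2 (neighbors: 1, 5)
  deg(5) = 3 (neighbors: 1, 3, 4)

Step 2: Sort degrees in non-increasing order:
  Degrees: [3, 1, 1, 2, 3] -> sorted: [3, 3, 2, 1, 1]

Degree sequence: [3, 3, 2, 1, 1]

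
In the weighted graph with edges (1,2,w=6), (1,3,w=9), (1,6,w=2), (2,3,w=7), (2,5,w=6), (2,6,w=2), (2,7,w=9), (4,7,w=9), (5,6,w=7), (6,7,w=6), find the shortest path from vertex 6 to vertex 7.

Step 1: Build adjacency list with weights:
  1: 2(w=6), 3(w=9), 6(w=2)
  2: 1(w=6), 3(w=7), 5(w=6), 6(w=2), 7(w=9)
  3: 1(w=9), 2(w=7)
  4: 7(w=9)
  5: 2(w=6), 6(w=7)
  6: 1(w=2), 2(w=2), 5(w=7), 7(w=6)
  7: 2(w=9), 4(w=9), 6(w=6)

Step 2: Apply Dijkstra's algorithm from vertex 6:
  Visit vertex 6 (distance=0)
    Update dist[1] = 2
    Update dist[2] = 2
    Update dist[5] = 7
    Update dist[7] = 6
  Visit vertex 1 (distance=2)
    Update dist[3] = 11
  Visit vertex 2 (distance=2)
    Update dist[3] = 9
  Visit vertex 7 (distance=6)
    Update dist[4] = 15

Step 3: Shortest path: 6 -> 7
Total weight: 6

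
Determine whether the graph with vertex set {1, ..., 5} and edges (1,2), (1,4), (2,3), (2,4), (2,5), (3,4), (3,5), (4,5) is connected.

Step 1: Build adjacency list from edges:
  1: 2, 4
  2: 1, 3, 4, 5
  3: 2, 4, 5
  4: 1, 2, 3, 5
  5: 2, 3, 4

Step 2: Run BFS/DFS from vertex 1:
  Visited: {1, 2, 4, 3, 5}
  Reached 5 of 5 vertices

Step 3: All 5 vertices reached from vertex 1, so the graph is connected.
Answer: Yes, the graph is connected.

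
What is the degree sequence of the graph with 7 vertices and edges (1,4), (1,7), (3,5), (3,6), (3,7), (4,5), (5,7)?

Step 1: Count edges incident to each vertex:
  deg(1) = 2 (neighbors: 4, 7)
  deg(2) = 0 (neighbors: none)
  deg(3) = 3 (neighbors: 5, 6, 7)
  deg(4) = 2 (neighbors: 1, 5)
  deg(5) = 3 (neighbors: 3, 4, 7)
  deg(6) = 1 (neighbors: 3)
  deg(7) = 3 (neighbors: 1, 3, 5)

Step 2: Sort degrees in non-increasing order:
  Degrees: [2, 0, 3, 2, 3, 1, 3] -> sorted: [3, 3, 3, 2, 2, 1, 0]

Degree sequence: [3, 3, 3, 2, 2, 1, 0]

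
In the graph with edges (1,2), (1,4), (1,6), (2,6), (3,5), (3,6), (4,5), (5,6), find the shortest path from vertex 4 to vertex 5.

Step 1: Build adjacency list:
  1: 2, 4, 6
  2: 1, 6
  3: 5, 6
  4: 1, 5
  5: 3, 4, 6
  6: 1, 2, 3, 5

Step 2: BFS from vertex 4 to find shortest path to 5:
  vertex 1 reached at distance 1
  vertex 5 reached at distance 1

Step 3: Shortest path: 4 -> 5
Path length: 1 edge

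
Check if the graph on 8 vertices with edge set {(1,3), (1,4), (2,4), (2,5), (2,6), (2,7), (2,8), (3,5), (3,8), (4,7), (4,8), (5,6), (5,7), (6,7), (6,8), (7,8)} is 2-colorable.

Step 1: Attempt 2-coloring using BFS:
  Start at vertex 1, assign color 0
  Color vertex 3 with color 1 (neighbor of 1)
  Color vertex 4 with color 1 (neighbor of 1)
  Color vertex 5 with color 0 (neighbor of 3)
  Color vertex 8 with color 0 (neighbor of 3)
  Color vertex 2 with color 0 (neighbor of 4)
  Color vertex 7 with color 0 (neighbor of 4)

Step 2: Conflict found! Vertices 5 and 2 are adjacent but have the same color.
This means the graph contains an odd cycle.

The graph is NOT bipartite.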